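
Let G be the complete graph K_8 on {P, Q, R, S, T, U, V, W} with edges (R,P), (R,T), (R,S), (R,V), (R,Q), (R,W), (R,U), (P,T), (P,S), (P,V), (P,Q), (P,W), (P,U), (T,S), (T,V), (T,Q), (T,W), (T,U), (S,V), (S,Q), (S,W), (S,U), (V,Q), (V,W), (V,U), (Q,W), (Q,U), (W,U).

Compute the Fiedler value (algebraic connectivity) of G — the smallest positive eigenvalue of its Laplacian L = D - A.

For the complete graph K_n, L = nI − J (J = all-ones matrix). J has eigenvalues n (once, eigenvector 𝟙) and 0 (multiplicity n−1), so L has eigenvalues 0 (once) and n (multiplicity n−1). Here n = 8: eigenvalue 0 once and 8 with multiplicity 7.
Laplacian eigenvalues: [0.0, 8.0, 8.0, 8.0, 8.0, 8.0, 8.0, 8.0]. Algebraic connectivity (smallest non-zero eigenvalue) = 8.0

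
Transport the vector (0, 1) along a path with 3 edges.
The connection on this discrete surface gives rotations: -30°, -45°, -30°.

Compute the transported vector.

Total rotation: (-30°) + (-45°) + (-30°) = -105°. Final vector: (0.9659, -0.2588)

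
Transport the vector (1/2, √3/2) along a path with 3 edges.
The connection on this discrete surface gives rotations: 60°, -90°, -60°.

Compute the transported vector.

Total rotation: 60° + (-90°) + (-60°) = -90°. Final vector: (0.8660, -0.5000)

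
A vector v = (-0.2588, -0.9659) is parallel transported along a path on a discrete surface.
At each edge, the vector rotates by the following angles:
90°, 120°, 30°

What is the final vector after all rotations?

Total rotation: 90° + 120° + 30° = 240° ≡ -120° (mod 360°). Final vector: (-0.7071, 0.7071)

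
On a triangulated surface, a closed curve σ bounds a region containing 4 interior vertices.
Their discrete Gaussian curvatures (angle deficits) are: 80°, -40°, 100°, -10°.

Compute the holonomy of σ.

Holonomy = total enclosed curvature = 80° + (-40°) + 100° + (-10°) = 130°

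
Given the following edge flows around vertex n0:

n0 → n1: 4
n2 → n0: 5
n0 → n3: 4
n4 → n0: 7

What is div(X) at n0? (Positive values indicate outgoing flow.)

Divergence = sum of outgoing flows = 4 + (-5) + 4 + (-7) = -4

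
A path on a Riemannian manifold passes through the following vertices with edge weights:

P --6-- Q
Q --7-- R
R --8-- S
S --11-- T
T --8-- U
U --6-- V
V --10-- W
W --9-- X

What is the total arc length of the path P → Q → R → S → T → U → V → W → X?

Arc length = 6 + 7 + 8 + 11 + 8 + 6 + 10 + 9 = 65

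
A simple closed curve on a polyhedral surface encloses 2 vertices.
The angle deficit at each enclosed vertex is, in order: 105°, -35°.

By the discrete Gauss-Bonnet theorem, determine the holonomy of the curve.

Holonomy = total enclosed curvature = 105° + (-35°) = 70°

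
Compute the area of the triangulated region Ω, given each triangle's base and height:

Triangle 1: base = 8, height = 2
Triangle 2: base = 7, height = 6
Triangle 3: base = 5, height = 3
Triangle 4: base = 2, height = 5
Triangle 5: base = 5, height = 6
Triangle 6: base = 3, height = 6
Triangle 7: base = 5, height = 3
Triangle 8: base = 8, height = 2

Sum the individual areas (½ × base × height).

(1/2)×8×2 + (1/2)×7×6 + (1/2)×5×3 + (1/2)×2×5 + (1/2)×5×6 + (1/2)×3×6 + (1/2)×5×3 + (1/2)×8×2 = 81.0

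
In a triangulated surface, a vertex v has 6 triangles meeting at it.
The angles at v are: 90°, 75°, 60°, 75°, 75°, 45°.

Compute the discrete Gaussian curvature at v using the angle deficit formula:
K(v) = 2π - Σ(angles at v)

Sum of angles = 420°. K = 360° - 420° = -60° = -π/3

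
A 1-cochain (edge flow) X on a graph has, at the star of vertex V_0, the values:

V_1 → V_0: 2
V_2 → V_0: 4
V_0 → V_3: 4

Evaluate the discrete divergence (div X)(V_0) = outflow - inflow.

Divergence = sum of outgoing flows = (-2) + (-4) + 4 = -2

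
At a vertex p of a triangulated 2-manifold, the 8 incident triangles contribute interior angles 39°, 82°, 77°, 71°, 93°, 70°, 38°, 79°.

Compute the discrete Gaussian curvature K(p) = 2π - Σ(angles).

Sum of angles = 549°. K = 360° - 549° = -189° = -21π/20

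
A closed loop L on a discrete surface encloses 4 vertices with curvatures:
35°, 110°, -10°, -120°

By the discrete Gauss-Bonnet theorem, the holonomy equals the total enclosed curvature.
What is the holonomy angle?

Holonomy = total enclosed curvature = 35° + 110° + (-10°) + (-120°) = 15°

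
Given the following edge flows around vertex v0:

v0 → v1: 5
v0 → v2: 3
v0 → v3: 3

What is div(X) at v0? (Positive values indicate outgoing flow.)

Divergence = sum of outgoing flows = 5 + 3 + 3 = 11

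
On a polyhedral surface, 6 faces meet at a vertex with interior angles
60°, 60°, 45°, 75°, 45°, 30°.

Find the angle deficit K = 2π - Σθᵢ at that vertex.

Sum of angles = 315°. K = 360° - 315° = 45° = π/4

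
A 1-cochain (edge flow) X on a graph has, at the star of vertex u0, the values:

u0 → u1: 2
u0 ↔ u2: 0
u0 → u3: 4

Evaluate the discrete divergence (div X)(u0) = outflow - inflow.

Divergence = sum of outgoing flows = 2 + 0 + 4 = 6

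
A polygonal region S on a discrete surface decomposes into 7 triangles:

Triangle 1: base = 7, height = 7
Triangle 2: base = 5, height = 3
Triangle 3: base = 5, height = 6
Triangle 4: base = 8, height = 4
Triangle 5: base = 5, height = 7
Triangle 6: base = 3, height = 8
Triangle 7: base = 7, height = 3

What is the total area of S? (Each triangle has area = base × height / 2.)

(1/2)×7×7 + (1/2)×5×3 + (1/2)×5×6 + (1/2)×8×4 + (1/2)×5×7 + (1/2)×3×8 + (1/2)×7×3 = 103.0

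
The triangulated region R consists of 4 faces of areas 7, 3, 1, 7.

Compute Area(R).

7 + 3 + 1 + 7 = 18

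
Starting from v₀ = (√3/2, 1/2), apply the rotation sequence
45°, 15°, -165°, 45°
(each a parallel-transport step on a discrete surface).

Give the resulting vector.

Total rotation: 45° + 15° + (-165°) + 45° = -60°. Final vector: (0.8660, -0.5000)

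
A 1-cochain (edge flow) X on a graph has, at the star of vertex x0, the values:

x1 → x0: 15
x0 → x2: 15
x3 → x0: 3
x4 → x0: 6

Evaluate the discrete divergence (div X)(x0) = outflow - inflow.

Divergence = sum of outgoing flows = (-15) + 15 + (-3) + (-6) = -9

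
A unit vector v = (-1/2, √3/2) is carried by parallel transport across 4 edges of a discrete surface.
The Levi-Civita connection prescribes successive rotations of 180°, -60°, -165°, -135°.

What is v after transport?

Total rotation: 180° + (-60°) + (-165°) + (-135°) = -180° ≡ 180° (mod 360°). Final vector: (0.5000, -0.8660)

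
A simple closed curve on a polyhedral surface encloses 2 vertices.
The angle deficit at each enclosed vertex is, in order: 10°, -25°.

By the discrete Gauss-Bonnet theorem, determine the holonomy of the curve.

Holonomy = total enclosed curvature = 10° + (-25°) = -15°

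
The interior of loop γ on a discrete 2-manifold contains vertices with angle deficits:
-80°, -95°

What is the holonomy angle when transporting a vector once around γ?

Holonomy = total enclosed curvature = (-80°) + (-95°) = -175°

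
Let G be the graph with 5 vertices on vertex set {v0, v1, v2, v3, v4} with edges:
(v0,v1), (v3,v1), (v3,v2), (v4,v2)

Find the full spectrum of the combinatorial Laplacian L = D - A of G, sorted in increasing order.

Degrees: deg(v0) = 1, deg(v1) = 2, deg(v2) = 2, deg(v3) = 2, deg(v4) = 1.
L = D − A with rows/columns ordered (v0, v1, v2, v3, v4):
  [ 1, -1,  0,  0,  0]
  [-1,  2,  0, -1,  0]
  [ 0,  0,  2, -1, -1]
  [ 0, -1, -1,  2,  0]
  [ 0,  0, -1,  0,  1]
Characteristic polynomial: det(λI − L) = λ(λ² − 3λ + 1)(λ² − 5λ + 5).
Roots: λ = 0; (λ² − 3λ + 1) = 0 ⇒ λ = (3 ± √5)/2 ≈ 0.382, 2.618; (λ² − 5λ + 5) = 0 ⇒ λ = (5 ± √5)/2 ≈ 1.382, 3.618.
(Check: the roots sum (with multiplicity) to 8, matching trace L = Σdeg = 2·4 = 8.)
Laplacian eigenvalues (increasing order): [0.0, 0.382, 1.382, 2.618, 3.618]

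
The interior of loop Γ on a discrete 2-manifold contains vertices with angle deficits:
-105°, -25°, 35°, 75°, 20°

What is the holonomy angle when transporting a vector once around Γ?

Holonomy = total enclosed curvature = (-105°) + (-25°) + 35° + 75° + 20° = 0°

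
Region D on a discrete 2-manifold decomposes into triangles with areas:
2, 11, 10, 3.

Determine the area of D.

2 + 11 + 10 + 3 = 26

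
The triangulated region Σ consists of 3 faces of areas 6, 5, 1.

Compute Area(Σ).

6 + 5 + 1 = 12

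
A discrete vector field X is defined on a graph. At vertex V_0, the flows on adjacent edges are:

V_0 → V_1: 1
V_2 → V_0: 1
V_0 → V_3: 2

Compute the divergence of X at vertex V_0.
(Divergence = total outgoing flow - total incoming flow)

Divergence = sum of outgoing flows = 1 + (-1) + 2 = 2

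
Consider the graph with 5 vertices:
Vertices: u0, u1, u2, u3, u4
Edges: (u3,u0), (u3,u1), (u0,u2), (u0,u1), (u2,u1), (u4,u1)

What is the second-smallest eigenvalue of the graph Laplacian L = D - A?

Degrees: deg(u0) = 3, deg(u1) = 4, deg(u2) = 2, deg(u3) = 2, deg(u4) = 1.
L = D − A with rows/columns ordered (u0, u1, u2, u3, u4):
  [ 3, -1, -1, -1,  0]
  [-1,  4, -1, -1, -1]
  [-1, -1,  2,  0,  0]
  [-1, -1,  0,  2,  0]
  [ 0, -1,  0,  0,  1]
Characteristic polynomial: det(λI − L) = λ(λ − 1)(λ − 2)(λ − 4)(λ − 5).
Roots: λ = 0; (λ − 1) = 0 ⇒ λ = 1; (λ − 2) = 0 ⇒ λ = 2; (λ − 4) = 0 ⇒ λ = 4; (λ − 5) = 0 ⇒ λ = 5.
(Check: the roots sum (with multiplicity) to 12, matching trace L = Σdeg = 2·6 = 12.)
Laplacian eigenvalues: [0.0, 1.0, 2.0, 4.0, 5.0]. Algebraic connectivity (smallest non-zero eigenvalue) = 1.0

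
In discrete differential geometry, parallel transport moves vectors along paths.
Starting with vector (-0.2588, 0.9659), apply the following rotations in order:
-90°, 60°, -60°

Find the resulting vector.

Total rotation: (-90°) + 60° + (-60°) = -90°. Final vector: (0.9659, 0.2588)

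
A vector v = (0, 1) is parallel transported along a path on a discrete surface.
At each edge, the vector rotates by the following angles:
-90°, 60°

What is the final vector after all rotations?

Total rotation: (-90°) + 60° = -30°. Final vector: (0.5000, 0.8660)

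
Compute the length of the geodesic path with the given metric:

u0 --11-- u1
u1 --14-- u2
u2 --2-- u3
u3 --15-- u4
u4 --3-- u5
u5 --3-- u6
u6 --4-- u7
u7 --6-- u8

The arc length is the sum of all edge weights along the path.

Arc length = 11 + 14 + 2 + 15 + 3 + 3 + 4 + 6 = 58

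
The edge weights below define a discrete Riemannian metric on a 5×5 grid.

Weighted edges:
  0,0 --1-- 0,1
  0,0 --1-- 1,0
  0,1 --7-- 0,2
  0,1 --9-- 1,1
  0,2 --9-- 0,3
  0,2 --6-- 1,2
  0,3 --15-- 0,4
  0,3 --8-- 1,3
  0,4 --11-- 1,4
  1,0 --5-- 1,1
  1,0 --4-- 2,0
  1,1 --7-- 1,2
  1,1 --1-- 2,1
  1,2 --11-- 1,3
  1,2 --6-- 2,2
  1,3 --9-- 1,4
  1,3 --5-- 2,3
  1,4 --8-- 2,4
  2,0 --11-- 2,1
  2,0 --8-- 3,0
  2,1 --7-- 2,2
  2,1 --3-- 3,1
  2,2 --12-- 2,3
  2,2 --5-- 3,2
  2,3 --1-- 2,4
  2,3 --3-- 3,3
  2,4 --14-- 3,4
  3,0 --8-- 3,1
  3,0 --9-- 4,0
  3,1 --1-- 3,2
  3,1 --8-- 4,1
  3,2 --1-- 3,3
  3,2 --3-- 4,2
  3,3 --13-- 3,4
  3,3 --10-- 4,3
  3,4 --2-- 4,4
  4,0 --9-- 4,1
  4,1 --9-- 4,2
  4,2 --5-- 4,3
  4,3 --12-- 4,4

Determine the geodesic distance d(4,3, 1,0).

Shortest path: 4,3 → 4,2 → 3,2 → 3,1 → 2,1 → 1,1 → 1,0, total weight = 18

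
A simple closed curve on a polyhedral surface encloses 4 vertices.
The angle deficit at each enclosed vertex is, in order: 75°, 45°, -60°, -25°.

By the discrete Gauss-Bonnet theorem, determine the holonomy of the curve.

Holonomy = total enclosed curvature = 75° + 45° + (-60°) + (-25°) = 35°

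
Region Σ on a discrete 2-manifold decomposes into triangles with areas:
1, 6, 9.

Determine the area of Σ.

1 + 6 + 9 = 16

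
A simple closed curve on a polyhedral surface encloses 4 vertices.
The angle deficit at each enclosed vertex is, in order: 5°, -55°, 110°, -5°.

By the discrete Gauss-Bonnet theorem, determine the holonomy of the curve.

Holonomy = total enclosed curvature = 5° + (-55°) + 110° + (-5°) = 55°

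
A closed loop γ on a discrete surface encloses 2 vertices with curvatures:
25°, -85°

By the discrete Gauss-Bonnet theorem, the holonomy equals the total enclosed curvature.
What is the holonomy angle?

Holonomy = total enclosed curvature = 25° + (-85°) = -60°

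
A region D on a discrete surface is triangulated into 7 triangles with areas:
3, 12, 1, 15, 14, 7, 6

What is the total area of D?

3 + 12 + 1 + 15 + 14 + 7 + 6 = 58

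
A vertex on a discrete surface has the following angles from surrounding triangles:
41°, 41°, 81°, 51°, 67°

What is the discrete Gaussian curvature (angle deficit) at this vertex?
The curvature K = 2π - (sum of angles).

Sum of angles = 281°. K = 360° - 281° = 79° = 79π/180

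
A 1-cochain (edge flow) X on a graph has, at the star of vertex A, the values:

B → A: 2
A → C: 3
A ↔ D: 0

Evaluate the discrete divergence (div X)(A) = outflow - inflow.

Divergence = sum of outgoing flows = (-2) + 3 + 0 = 1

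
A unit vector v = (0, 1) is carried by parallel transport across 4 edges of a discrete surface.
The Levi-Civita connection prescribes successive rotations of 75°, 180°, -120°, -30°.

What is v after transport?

Total rotation: 75° + 180° + (-120°) + (-30°) = 105°. Final vector: (-0.9659, -0.2588)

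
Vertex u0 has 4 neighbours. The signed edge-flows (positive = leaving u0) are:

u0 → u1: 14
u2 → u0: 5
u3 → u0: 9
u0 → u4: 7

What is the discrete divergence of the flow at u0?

Divergence = sum of outgoing flows = 14 + (-5) + (-9) + 7 = 7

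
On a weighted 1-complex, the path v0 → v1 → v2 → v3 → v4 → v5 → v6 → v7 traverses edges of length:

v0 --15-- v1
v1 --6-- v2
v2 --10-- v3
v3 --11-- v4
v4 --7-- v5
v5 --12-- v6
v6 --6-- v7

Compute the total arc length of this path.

Arc length = 15 + 6 + 10 + 11 + 7 + 12 + 6 = 67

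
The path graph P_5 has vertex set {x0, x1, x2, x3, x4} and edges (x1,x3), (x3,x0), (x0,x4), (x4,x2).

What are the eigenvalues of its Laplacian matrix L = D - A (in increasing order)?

The path graph P_n has Laplacian eigenvalues λ_k = 2 − 2cos(kπ/n), k = 0, 1, …, n−1. Here n = 5:
k=0: 2 − 2cos(0) = 0.0; k=1: 2 − 2cos(π/5) = 0.382; k=2: 2 − 2cos(2π/5) = 1.382; k=3: 2 − 2cos(3π/5) = 2.618; k=4: 2 − 2cos(4π/5) = 3.618.
Laplacian eigenvalues (increasing order): [0.0, 0.382, 1.382, 2.618, 3.618]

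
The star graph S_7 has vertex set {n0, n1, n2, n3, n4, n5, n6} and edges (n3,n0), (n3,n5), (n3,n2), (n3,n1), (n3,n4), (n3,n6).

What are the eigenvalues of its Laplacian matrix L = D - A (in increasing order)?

The star S_7 is the complete bipartite graph K_{1,6} (one hub of degree 6, 6 leaves of degree 1). The Laplacian spectrum of K_{p,q} is 0, p (multiplicity q−1), q (multiplicity p−1), p+q. With p = 1, q = 6: 0 once, 1 with multiplicity 5, and 7 once. (Check: trace L = sum of degrees = 12 = 5·1 + 7.)
Laplacian eigenvalues (increasing order): [0.0, 1.0, 1.0, 1.0, 1.0, 1.0, 7.0]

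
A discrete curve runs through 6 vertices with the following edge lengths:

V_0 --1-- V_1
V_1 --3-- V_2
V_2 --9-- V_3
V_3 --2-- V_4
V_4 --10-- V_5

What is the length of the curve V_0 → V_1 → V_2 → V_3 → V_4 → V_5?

Arc length = 1 + 3 + 9 + 2 + 10 = 25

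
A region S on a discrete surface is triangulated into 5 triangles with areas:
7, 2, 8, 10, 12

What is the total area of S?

7 + 2 + 8 + 10 + 12 = 39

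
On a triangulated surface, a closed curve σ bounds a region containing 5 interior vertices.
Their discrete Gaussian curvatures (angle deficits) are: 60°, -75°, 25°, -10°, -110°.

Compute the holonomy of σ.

Holonomy = total enclosed curvature = 60° + (-75°) + 25° + (-10°) + (-110°) = -110°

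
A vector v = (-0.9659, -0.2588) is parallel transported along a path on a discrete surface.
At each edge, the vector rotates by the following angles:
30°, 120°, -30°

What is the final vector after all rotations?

Total rotation: 30° + 120° + (-30°) = 120°. Final vector: (0.7071, -0.7071)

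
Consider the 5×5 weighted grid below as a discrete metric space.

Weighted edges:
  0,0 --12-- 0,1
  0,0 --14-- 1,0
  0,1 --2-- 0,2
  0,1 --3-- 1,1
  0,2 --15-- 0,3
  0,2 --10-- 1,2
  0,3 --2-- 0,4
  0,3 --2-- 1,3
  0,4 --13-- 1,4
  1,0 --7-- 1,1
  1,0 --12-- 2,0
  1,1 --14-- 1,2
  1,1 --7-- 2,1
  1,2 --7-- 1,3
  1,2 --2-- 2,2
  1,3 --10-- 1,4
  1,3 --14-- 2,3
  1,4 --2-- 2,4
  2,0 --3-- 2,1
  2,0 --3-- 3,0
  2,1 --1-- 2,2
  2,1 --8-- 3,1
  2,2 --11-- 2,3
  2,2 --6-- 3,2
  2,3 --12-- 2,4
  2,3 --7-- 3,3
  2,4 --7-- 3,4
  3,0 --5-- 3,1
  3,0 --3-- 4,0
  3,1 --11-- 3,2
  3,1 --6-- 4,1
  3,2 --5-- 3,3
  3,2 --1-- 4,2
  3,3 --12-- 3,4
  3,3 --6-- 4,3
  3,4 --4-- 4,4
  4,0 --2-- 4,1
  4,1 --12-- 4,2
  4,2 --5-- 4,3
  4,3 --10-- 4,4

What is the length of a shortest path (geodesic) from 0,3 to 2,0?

Shortest path: 0,3 → 1,3 → 1,2 → 2,2 → 2,1 → 2,0, total weight = 15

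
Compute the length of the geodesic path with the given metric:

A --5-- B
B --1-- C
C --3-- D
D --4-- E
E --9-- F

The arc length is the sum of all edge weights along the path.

Arc length = 5 + 1 + 3 + 4 + 9 = 22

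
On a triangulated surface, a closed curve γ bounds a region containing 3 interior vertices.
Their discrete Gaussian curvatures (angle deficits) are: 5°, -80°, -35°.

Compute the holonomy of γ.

Holonomy = total enclosed curvature = 5° + (-80°) + (-35°) = -110°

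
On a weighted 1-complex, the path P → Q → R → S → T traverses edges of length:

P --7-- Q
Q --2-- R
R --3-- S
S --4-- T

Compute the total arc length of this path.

Arc length = 7 + 2 + 3 + 4 = 16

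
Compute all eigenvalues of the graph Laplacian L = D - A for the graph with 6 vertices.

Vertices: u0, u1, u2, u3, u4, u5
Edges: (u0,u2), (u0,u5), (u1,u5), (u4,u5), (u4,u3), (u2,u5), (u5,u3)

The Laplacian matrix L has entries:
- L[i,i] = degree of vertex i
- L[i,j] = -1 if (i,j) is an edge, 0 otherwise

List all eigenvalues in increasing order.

Degrees: deg(u0) = 2, deg(u1) = 1, deg(u2) = 2, deg(u3) = 2, deg(u4) = 2, deg(u5) = 5.
L = D − A with rows/columns ordered (u0, u1, u2, u3, u4, u5):
  [ 2,  0, -1,  0,  0, -1]
  [ 0,  1,  0,  0,  0, -1]
  [-1,  0,  2,  0,  0, -1]
  [ 0,  0,  0,  2, -1, -1]
  [ 0,  0,  0, -1,  2, -1]
  [-1, -1, -1, -1, -1,  5]
Characteristic polynomial: det(λI − L) = λ(λ − 1)²(λ − 3)²(λ − 6).
Roots: λ = 0; (λ − 1) = 0 ⇒ λ = 1 (multiplicity 2); (λ − 3) = 0 ⇒ λ = 3 (multiplicity 2); (λ − 6) = 0 ⇒ λ = 6.
(Check: the roots sum (with multiplicity) to 14, matching trace L = Σdeg = 2·7 = 14.)
Laplacian eigenvalues (increasing order): [0.0, 1.0, 1.0, 3.0, 3.0, 6.0]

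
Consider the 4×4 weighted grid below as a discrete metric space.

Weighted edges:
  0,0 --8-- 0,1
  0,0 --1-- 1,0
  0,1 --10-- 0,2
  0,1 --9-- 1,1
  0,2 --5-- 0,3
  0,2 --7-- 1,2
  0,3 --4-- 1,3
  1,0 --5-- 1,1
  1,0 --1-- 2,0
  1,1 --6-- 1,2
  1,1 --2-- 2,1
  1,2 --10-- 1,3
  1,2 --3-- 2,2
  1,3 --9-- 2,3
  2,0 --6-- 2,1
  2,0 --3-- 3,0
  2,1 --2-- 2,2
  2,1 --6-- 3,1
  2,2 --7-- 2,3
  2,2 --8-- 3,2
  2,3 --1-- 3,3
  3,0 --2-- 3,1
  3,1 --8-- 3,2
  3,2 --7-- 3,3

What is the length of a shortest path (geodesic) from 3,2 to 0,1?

Shortest path: 3,2 → 2,2 → 2,1 → 1,1 → 0,1, total weight = 21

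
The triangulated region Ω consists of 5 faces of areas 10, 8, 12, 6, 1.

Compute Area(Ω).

10 + 8 + 12 + 6 + 1 = 37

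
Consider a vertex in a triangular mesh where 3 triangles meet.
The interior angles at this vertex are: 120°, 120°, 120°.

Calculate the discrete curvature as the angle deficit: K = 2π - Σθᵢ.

Sum of angles = 360°. K = 360° - 360° = 0°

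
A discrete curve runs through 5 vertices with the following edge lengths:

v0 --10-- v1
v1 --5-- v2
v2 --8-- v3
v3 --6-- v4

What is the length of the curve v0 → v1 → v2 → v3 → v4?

Arc length = 10 + 5 + 8 + 6 = 29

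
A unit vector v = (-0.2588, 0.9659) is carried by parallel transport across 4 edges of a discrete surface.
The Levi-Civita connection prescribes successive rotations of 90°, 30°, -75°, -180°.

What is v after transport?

Total rotation: 90° + 30° + (-75°) + (-180°) = -135°. Final vector: (0.8660, -0.5000)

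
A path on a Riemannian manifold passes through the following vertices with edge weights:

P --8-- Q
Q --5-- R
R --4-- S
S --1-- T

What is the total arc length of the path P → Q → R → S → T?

Arc length = 8 + 5 + 4 + 1 = 18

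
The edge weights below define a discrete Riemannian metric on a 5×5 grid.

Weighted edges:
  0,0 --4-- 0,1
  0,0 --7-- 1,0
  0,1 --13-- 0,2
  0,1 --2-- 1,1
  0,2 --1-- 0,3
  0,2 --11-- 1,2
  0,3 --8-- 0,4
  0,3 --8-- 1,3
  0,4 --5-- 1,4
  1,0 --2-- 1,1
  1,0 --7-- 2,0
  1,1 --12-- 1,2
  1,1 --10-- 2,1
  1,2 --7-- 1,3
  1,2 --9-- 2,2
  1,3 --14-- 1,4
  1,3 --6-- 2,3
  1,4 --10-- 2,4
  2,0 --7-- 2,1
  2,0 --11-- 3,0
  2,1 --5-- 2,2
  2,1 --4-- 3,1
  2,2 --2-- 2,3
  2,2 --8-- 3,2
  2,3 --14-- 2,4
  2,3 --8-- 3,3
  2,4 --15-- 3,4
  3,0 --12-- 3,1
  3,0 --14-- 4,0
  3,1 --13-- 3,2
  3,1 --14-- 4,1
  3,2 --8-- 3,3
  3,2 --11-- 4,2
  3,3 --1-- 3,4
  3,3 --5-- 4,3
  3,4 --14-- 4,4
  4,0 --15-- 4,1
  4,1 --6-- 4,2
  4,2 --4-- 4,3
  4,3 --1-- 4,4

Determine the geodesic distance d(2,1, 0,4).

Shortest path: 2,1 → 2,2 → 2,3 → 1,3 → 0,3 → 0,4, total weight = 29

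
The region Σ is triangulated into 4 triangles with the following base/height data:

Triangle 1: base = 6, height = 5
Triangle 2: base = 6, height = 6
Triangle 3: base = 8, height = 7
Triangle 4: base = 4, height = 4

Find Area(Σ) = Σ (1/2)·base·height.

(1/2)×6×5 + (1/2)×6×6 + (1/2)×8×7 + (1/2)×4×4 = 69.0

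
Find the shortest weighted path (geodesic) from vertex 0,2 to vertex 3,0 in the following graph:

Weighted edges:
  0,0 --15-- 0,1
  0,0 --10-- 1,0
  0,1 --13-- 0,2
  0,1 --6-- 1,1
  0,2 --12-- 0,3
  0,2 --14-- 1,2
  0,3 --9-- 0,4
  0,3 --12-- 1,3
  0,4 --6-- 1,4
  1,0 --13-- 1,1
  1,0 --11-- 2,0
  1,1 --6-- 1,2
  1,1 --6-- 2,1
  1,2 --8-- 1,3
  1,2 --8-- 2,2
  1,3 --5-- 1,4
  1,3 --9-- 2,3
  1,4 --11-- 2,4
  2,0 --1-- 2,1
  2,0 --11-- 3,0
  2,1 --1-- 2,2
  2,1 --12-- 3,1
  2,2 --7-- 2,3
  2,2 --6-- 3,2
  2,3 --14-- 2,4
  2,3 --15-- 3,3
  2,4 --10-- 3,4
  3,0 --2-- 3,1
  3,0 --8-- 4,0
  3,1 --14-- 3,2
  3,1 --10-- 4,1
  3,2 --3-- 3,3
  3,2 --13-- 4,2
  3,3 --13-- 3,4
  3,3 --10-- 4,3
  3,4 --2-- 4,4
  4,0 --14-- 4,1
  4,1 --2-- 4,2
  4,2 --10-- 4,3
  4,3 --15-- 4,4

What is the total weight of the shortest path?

Shortest path: 0,2 → 1,2 → 2,2 → 2,1 → 2,0 → 3,0, total weight = 35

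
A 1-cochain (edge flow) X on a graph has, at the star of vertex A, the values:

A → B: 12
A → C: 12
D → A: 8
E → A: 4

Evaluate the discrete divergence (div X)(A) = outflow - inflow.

Divergence = sum of outgoing flows = 12 + 12 + (-8) + (-4) = 12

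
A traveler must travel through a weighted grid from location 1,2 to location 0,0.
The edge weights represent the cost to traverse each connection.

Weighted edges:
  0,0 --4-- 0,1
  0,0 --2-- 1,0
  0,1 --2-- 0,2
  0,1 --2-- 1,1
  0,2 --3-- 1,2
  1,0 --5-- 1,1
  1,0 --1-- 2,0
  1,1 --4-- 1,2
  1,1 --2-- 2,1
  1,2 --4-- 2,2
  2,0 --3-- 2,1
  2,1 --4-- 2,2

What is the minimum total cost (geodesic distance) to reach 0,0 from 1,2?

Shortest path: 1,2 → 0,2 → 0,1 → 0,0, total weight = 9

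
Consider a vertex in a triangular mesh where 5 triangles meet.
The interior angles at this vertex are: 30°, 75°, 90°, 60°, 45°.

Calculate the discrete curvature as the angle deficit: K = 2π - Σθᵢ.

Sum of angles = 300°. K = 360° - 300° = 60°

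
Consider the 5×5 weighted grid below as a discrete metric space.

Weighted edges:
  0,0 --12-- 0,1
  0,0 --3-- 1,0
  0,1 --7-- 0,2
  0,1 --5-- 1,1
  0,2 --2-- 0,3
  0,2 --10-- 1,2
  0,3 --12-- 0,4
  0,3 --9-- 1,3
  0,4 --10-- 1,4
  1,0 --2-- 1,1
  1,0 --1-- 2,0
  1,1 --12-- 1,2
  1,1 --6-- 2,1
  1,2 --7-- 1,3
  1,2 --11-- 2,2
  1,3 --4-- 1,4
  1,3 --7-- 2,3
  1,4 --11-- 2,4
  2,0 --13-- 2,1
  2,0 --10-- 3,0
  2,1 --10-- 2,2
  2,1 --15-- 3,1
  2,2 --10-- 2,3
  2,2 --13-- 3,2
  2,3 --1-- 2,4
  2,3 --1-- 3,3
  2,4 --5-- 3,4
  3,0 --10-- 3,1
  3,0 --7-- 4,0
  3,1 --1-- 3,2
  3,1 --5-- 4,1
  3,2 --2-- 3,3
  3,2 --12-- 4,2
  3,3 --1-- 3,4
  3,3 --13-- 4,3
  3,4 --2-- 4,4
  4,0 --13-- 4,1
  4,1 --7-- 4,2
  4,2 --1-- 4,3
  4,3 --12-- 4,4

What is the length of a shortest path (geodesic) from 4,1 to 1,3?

Shortest path: 4,1 → 3,1 → 3,2 → 3,3 → 2,3 → 1,3, total weight = 16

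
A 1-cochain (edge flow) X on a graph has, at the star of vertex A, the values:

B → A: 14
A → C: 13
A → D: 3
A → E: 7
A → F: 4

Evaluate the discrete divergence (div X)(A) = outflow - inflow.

Divergence = sum of outgoing flows = (-14) + 13 + 3 + 7 + 4 = 13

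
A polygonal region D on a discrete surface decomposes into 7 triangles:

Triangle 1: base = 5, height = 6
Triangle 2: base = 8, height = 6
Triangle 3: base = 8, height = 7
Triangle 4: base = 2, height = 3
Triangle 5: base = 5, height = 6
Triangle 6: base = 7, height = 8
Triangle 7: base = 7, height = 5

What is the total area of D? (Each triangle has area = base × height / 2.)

(1/2)×5×6 + (1/2)×8×6 + (1/2)×8×7 + (1/2)×2×3 + (1/2)×5×6 + (1/2)×7×8 + (1/2)×7×5 = 130.5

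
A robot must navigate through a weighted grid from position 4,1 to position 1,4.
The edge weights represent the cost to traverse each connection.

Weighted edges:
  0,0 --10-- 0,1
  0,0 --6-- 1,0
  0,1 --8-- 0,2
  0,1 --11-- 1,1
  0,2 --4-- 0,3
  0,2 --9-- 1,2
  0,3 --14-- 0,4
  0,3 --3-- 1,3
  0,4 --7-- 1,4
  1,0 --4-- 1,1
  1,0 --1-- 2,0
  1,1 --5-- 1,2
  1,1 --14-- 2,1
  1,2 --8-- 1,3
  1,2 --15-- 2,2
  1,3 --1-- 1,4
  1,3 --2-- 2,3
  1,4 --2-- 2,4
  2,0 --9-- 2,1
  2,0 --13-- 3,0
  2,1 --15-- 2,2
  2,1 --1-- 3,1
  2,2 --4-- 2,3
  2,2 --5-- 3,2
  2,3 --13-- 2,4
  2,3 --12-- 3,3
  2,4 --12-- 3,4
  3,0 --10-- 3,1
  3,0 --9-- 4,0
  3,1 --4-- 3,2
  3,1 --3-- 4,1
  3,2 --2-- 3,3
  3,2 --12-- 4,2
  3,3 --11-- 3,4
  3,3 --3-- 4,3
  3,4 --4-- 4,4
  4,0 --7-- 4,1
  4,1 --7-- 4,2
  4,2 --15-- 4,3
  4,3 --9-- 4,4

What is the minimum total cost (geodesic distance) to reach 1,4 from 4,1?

Shortest path: 4,1 → 3,1 → 3,2 → 2,2 → 2,3 → 1,3 → 1,4, total weight = 19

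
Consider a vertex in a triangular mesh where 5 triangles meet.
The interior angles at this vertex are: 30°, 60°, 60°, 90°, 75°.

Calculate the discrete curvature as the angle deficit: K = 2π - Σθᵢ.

Sum of angles = 315°. K = 360° - 315° = 45°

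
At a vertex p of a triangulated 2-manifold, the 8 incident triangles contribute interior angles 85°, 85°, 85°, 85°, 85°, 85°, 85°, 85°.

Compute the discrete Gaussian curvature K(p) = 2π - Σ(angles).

Sum of angles = 680°. K = 360° - 680° = -320° = -16π/9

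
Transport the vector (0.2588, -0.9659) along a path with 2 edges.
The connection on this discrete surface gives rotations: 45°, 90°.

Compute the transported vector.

Total rotation: 45° + 90° = 135°. Final vector: (0.5000, 0.8660)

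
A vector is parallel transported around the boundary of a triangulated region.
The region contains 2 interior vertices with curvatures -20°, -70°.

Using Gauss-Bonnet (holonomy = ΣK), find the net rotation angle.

Holonomy = total enclosed curvature = (-20°) + (-70°) = -90°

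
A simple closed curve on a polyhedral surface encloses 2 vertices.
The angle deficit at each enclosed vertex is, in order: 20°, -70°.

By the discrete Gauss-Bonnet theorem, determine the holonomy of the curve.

Holonomy = total enclosed curvature = 20° + (-70°) = -50°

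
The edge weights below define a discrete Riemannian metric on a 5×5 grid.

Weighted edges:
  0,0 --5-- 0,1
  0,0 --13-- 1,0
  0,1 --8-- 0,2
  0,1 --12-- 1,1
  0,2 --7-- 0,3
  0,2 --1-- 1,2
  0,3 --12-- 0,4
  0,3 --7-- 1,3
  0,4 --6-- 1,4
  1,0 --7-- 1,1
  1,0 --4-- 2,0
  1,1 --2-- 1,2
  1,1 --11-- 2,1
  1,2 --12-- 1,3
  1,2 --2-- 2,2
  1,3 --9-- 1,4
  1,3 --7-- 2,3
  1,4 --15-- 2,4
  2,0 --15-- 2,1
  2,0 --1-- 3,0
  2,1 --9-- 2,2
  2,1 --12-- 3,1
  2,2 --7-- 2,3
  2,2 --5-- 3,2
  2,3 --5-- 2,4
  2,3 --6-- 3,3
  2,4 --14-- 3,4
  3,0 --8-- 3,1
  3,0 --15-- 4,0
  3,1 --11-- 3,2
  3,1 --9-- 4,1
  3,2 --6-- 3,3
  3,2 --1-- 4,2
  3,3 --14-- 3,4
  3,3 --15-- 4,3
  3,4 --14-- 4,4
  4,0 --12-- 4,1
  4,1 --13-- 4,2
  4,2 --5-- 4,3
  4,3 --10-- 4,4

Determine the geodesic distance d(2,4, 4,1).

Shortest path: 2,4 → 2,3 → 3,3 → 3,2 → 4,2 → 4,1, total weight = 31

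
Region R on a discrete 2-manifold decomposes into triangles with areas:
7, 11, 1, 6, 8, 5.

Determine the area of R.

7 + 11 + 1 + 6 + 8 + 5 = 38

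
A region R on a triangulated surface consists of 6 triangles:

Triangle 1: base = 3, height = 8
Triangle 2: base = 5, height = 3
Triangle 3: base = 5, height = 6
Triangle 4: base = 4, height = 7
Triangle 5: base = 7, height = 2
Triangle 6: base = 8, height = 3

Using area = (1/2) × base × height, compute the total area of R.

(1/2)×3×8 + (1/2)×5×3 + (1/2)×5×6 + (1/2)×4×7 + (1/2)×7×2 + (1/2)×8×3 = 67.5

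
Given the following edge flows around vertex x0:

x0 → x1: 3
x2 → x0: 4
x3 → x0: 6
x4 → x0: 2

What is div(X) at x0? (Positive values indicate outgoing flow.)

Divergence = sum of outgoing flows = 3 + (-4) + (-6) + (-2) = -9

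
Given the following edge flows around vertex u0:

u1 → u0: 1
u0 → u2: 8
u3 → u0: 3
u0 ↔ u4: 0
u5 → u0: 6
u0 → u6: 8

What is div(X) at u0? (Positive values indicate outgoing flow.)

Divergence = sum of outgoing flows = (-1) + 8 + (-3) + 0 + (-6) + 8 = 6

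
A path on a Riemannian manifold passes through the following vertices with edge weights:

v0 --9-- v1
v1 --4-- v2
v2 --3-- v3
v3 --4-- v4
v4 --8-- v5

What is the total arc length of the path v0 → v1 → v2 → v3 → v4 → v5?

Arc length = 9 + 4 + 3 + 4 + 8 = 28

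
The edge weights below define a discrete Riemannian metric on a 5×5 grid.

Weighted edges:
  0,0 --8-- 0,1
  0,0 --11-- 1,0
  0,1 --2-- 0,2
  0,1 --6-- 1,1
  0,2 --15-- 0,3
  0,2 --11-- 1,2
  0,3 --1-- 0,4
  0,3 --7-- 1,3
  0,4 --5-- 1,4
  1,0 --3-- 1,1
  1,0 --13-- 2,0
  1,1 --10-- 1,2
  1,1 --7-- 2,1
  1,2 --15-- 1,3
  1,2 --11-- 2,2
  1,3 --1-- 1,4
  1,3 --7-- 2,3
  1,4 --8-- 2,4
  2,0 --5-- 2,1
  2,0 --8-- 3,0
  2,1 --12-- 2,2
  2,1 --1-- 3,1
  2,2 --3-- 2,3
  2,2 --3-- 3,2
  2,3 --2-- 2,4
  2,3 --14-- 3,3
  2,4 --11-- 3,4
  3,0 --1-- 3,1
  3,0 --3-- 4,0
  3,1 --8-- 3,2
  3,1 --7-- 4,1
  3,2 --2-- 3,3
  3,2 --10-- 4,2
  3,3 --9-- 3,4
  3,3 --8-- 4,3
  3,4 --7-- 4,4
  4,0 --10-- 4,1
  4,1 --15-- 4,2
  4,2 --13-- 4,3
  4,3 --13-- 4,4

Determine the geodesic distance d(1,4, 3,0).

Shortest path: 1,4 → 1,3 → 2,3 → 2,2 → 3,2 → 3,1 → 3,0, total weight = 23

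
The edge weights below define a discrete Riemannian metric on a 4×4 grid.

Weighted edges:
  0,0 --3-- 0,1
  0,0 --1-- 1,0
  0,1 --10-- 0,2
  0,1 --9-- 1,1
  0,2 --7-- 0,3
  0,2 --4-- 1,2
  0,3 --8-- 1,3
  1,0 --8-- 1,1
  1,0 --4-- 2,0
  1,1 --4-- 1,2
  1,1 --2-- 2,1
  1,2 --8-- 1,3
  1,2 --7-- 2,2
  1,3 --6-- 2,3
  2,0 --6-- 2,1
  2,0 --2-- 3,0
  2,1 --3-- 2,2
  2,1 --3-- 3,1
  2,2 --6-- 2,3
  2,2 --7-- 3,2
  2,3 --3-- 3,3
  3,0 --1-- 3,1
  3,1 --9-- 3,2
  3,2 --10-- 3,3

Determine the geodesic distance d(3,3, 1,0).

Shortest path: 3,3 → 2,3 → 2,2 → 2,1 → 1,1 → 1,0, total weight = 22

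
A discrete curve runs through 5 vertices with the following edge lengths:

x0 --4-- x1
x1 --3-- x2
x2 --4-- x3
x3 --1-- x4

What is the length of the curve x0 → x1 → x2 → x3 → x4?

Arc length = 4 + 3 + 4 + 1 = 12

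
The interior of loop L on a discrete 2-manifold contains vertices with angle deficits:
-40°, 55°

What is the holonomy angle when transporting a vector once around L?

Holonomy = total enclosed curvature = (-40°) + 55° = 15°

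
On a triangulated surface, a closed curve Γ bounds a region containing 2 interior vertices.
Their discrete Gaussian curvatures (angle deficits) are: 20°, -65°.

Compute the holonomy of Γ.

Holonomy = total enclosed curvature = 20° + (-65°) = -45°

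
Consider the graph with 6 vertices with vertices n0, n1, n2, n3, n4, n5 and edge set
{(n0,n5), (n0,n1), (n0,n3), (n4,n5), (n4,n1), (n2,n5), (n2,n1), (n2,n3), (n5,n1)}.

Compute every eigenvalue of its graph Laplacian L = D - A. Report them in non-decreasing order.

Degrees: deg(n0) = 3, deg(n1) = 4, deg(n2) = 3, deg(n3) = 2, deg(n4) = 2, deg(n5) = 4.
L = D − A with rows/columns ordered (n0, n1, n2, n3, n4, n5):
  [ 3, -1,  0, -1,  0, -1]
  [-1,  4, -1,  0, -1, -1]
  [ 0, -1,  3, -1,  0, -1]
  [-1,  0, -1,  2,  0,  0]
  [ 0, -1,  0,  0,  2, -1]
  [-1, -1, -1,  0, -1,  4]
Characteristic polynomial: det(λI − L) = λ(λ² − 7λ + 8)(λ − 3)²(λ − 5).
Roots: λ = 0; (λ² − 7λ + 8) = 0 ⇒ λ = (7 ± √17)/2 ≈ 1.4384, 5.5616; (λ − 3) = 0 ⇒ λ = 3 (multiplicity 2); (λ − 5) = 0 ⇒ λ = 5.
(Check: the roots sum (with multiplicity) to 18, matching trace L = Σdeg = 2·9 = 18.)
Laplacian eigenvalues (increasing order): [0.0, 1.4384, 3.0, 3.0, 5.0, 5.5616]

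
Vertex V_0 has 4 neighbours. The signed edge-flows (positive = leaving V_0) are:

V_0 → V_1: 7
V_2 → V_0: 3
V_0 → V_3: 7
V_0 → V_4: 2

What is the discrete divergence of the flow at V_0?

Divergence = sum of outgoing flows = 7 + (-3) + 7 + 2 = 13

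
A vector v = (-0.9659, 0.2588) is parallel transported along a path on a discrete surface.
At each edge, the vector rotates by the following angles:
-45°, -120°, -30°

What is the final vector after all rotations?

Total rotation: (-45°) + (-120°) + (-30°) = -195° ≡ 165° (mod 360°). Final vector: (0.8660, -0.5000)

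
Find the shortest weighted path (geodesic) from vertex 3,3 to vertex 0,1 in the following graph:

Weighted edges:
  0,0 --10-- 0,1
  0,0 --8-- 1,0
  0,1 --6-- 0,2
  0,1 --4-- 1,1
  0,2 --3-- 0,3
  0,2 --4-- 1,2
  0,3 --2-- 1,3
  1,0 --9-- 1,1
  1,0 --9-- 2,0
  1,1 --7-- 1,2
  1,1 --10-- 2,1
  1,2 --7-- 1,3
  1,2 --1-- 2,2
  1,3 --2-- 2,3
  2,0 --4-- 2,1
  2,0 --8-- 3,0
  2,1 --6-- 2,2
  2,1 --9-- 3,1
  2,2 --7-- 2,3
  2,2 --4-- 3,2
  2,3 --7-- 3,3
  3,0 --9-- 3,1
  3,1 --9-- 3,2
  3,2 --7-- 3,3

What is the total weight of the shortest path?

Shortest path: 3,3 → 2,3 → 1,3 → 0,3 → 0,2 → 0,1, total weight = 20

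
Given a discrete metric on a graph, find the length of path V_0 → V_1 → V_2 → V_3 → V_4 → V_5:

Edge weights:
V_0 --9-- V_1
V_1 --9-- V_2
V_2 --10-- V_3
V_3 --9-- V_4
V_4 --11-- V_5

Arc length = 9 + 9 + 10 + 9 + 11 = 48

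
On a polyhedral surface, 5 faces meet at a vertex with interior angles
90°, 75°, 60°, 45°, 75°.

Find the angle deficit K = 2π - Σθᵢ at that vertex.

Sum of angles = 345°. K = 360° - 345° = 15°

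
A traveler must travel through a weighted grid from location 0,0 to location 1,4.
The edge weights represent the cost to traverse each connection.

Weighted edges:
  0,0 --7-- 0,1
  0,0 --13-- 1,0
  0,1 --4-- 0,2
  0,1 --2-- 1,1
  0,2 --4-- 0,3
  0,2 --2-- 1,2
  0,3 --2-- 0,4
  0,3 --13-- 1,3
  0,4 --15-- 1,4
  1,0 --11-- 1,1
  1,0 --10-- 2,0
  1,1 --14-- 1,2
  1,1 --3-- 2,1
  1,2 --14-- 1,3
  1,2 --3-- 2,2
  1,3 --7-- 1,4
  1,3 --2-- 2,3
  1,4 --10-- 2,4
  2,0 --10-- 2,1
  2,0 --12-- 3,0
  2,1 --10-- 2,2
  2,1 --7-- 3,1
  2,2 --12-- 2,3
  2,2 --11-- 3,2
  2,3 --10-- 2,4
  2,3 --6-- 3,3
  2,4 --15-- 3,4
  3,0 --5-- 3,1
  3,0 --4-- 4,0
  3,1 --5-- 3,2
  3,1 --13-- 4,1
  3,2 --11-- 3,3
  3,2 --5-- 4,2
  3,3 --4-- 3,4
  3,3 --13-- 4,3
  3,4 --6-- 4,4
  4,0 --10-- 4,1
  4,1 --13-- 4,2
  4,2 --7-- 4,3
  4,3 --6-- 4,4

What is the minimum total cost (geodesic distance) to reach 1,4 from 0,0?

Shortest path: 0,0 → 0,1 → 0,2 → 0,3 → 0,4 → 1,4, total weight = 32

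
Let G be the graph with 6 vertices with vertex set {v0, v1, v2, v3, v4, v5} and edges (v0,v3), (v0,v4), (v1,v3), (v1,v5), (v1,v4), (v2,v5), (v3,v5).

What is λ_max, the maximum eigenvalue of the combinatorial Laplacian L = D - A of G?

Degrees: deg(v0) = 2, deg(v1) = 3, deg(v2) = 1, deg(v3) = 3, deg(v4) = 2, deg(v5) = 3.
L = D − A with rows/columns ordered (v0, v1, v2, v3, v4, v5):
  [ 2,  0,  0, -1, -1,  0]
  [ 0,  3,  0, -1, -1, -1]
  [ 0,  0,  1,  0,  0, -1]
  [-1, -1,  0,  3,  0, -1]
  [-1, -1,  0,  0,  2,  0]
  [ 0, -1, -1, -1,  0,  3]
Characteristic polynomial: det(λI − L) = λ(λ² − 5λ + 3)(λ − 2)(λ² − 7λ + 11).
Roots: λ = 0; (λ² − 5λ + 3) = 0 ⇒ λ = (5 ± √13)/2 ≈ 0.6972, 4.3028; (λ − 2) = 0 ⇒ λ = 2; (λ² − 7λ + 11) = 0 ⇒ λ = (7 ± √5)/2 ≈ 2.382, 4.618.
(Check: the roots sum (with multiplicity) to 14, matching trace L = Σdeg = 2·7 = 14.)
Laplacian eigenvalues: [0.0, 0.6972, 2.0, 2.382, 4.3028, 4.618]. Largest eigenvalue (spectral radius) = 4.618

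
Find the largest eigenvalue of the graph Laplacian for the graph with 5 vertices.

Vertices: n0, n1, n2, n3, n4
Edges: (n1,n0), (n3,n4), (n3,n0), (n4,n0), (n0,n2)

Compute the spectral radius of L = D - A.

Degrees: deg(n0) = 4, deg(n1) = 1, deg(n2) = 1, deg(n3) = 2, deg(n4) = 2.
L = D − A with rows/columns ordered (n0, n1, n2, n3, n4):
  [ 4, -1, -1, -1, -1]
  [-1,  1,  0,  0,  0]
  [-1,  0,  1,  0,  0]
  [-1,  0,  0,  2, -1]
  [-1,  0,  0, -1,  2]
Characteristic polynomial: det(λI − L) = λ(λ − 1)²(λ − 3)(λ − 5).
Roots: λ = 0; (λ − 1) = 0 ⇒ λ = 1 (multiplicity 2); (λ − 3) = 0 ⇒ λ = 3; (λ − 5) = 0 ⇒ λ = 5.
(Check: the roots sum (with multiplicity) to 10, matching trace L = Σdeg = 2·5 = 10.)
Laplacian eigenvalues: [0.0, 1.0, 1.0, 3.0, 5.0]. Largest eigenvalue (spectral radius) = 5.0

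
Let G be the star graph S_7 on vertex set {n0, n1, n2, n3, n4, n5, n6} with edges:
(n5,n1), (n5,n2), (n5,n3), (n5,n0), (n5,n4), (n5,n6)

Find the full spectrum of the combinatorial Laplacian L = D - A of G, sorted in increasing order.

The star S_7 is the complete bipartite graph K_{1,6} (one hub of degree 6, 6 leaves of degree 1). The Laplacian spectrum of K_{p,q} is 0, p (multiplicity q−1), q (multiplicity p−1), p+q. With p = 1, q = 6: 0 once, 1 with multiplicity 5, and 7 once. (Check: trace L = sum of degrees = 12 = 5·1 + 7.)
Laplacian eigenvalues (increasing order): [0.0, 1.0, 1.0, 1.0, 1.0, 1.0, 7.0]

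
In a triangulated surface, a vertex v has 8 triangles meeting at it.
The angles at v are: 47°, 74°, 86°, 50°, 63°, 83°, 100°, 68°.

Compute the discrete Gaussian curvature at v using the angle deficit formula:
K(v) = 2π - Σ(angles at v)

Sum of angles = 571°. K = 360° - 571° = -211° = -211π/180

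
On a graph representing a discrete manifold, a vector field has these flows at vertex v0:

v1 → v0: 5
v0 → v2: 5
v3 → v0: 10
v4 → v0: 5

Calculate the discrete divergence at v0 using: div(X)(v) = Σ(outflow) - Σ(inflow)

Divergence = sum of outgoing flows = (-5) + 5 + (-10) + (-5) = -15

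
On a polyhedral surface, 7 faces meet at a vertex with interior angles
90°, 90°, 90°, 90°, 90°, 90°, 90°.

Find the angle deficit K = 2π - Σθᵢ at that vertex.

Sum of angles = 630°. K = 360° - 630° = -270°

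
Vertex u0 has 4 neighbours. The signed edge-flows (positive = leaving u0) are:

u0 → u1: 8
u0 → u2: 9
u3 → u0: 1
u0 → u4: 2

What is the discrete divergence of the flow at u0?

Divergence = sum of outgoing flows = 8 + 9 + (-1) + 2 = 18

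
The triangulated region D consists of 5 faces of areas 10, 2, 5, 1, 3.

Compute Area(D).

10 + 2 + 5 + 1 + 3 = 21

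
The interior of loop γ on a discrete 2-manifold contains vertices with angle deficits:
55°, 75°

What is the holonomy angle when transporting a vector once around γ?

Holonomy = total enclosed curvature = 55° + 75° = 130°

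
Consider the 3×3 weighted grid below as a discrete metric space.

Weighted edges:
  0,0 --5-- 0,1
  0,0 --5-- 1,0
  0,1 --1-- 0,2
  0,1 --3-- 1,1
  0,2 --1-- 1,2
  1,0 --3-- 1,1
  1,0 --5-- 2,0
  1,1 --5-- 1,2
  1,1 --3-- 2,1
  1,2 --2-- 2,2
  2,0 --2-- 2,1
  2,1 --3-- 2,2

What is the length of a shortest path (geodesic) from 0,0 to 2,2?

Shortest path: 0,0 → 0,1 → 0,2 → 1,2 → 2,2, total weight = 9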